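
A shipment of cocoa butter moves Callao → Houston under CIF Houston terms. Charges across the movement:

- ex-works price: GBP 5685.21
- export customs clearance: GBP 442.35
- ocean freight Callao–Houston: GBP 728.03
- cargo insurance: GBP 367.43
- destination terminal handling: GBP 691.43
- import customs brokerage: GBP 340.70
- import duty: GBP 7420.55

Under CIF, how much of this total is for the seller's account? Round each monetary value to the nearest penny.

CIF: the seller pays costs through ocean freight and marine insurance to the destination port.
Seller's account: goods 5685.21 + export clearance 442.35 + freight 728.03 + insurance 367.43 = 7223.02
Buyer's account: destination terminal 691.43 + brokerage 340.70 + duty 7420.55 = 8452.68

Seller's account: GBP 7223.02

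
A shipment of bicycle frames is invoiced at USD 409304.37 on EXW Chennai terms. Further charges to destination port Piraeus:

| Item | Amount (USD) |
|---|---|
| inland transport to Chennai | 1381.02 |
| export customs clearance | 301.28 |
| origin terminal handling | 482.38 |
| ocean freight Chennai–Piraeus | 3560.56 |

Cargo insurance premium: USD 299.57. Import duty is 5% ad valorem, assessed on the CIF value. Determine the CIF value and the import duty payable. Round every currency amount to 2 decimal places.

CIF value: USD 415329.18; import duty: USD 20766.46

CIF = EXW price + pre-shipment costs + freight + insurance
CIF = 409304.37 + 1381.02 + 301.28 + 482.38 + 3560.56 + 299.57 = 415329.18
Import duty = 415329.18 × 5% = 20766.46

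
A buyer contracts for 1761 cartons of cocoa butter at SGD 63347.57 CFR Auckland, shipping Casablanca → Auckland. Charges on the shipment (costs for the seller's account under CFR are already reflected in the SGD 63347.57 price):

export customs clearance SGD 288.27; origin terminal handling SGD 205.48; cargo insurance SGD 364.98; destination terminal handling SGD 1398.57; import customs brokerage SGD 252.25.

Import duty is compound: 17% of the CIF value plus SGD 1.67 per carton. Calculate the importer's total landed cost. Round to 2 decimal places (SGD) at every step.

CFR: the seller pays costs through ocean freight to the destination port, but not insurance.
Already in the invoice (seller's account under CFR): export clearance, origin terminal — exclude.
CIF value = CFR price + insurance = 63347.57 + 364.98 = 63712.55
Ad valorem component: 63712.55 × 17% = 10831.13
Specific component: 1761 × 1.67 = 2940.87
Import duty = 10831.13 + 2940.87 = 13772.00
Buyer bears: insurance 364.98 + destination terminal 1398.57 + brokerage 252.25 + duty 13772.00 = 15787.80
Landed cost = invoice 63347.57 + 15787.80 = 79135.37

Total landed cost: SGD 79135.37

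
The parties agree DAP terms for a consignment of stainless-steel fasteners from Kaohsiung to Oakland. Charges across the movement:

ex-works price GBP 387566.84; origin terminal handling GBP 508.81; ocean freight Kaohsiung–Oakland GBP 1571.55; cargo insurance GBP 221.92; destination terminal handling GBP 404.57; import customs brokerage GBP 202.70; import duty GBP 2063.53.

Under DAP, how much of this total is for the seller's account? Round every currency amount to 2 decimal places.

DAP: the seller bears all costs to the named destination except import duty and clearance.
Seller's account: goods 387566.84 + origin terminal 508.81 + freight 1571.55 + insurance 221.92 + destination terminal 404.57 = 390273.69
Buyer's account: brokerage 202.70 + duty 2063.53 = 2266.23

Seller's account: GBP 390273.69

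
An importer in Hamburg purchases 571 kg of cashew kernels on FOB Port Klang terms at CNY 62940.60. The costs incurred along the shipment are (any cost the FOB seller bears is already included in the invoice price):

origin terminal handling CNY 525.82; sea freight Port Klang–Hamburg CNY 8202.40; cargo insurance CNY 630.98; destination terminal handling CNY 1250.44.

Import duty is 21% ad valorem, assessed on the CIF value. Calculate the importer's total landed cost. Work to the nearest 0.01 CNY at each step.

FOB: the seller bears costs until goods are on board at the origin port; the buyer bears freight, insurance and all costs thereafter.
Already in the invoice (seller's account under FOB): origin terminal — exclude.
CIF value = FOB price + freight + insurance = 62940.60 + 8202.40 + 630.98 = 71773.98
Import duty = 71773.98 × 21% = 15072.54
Buyer bears: freight 8202.40 + insurance 630.98 + destination terminal 1250.44 + duty 15072.54 = 25156.36
Landed cost = invoice 62940.60 + 25156.36 = 88096.96

Total landed cost: CNY 88096.96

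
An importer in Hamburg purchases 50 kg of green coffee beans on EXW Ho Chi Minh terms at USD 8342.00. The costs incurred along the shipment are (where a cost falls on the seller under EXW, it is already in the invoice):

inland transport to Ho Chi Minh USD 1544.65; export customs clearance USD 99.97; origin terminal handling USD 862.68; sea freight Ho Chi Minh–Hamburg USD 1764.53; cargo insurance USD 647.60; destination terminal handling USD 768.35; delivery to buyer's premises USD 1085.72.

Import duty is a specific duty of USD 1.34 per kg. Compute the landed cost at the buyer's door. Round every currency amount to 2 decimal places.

EXW: the seller makes goods available at their premises; the buyer bears all onward costs.
CIF value = EXW price + inland to port + export clearance + origin terminal + freight + insurance = 8342.00 + 1544.65 + 99.97 + 862.68 + 1764.53 + 647.60 = 13261.43
Import duty = 50 × 1.34 = 67.00
Buyer bears: inland to port 1544.65 + export clearance 99.97 + origin terminal 862.68 + freight 1764.53 + insurance 647.60 + destination terminal 768.35 + delivery 1085.72 + duty 67.00 = 6840.50
Landed cost = invoice 8342.00 + 6840.50 = 15182.50

Total landed cost: USD 15182.50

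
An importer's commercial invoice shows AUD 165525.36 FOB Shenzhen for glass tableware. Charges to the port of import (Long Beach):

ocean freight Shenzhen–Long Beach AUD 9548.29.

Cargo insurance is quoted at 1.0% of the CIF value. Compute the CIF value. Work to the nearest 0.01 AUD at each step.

Let C be the CIF value. C = FOB price + freight + 1.0% × C
C − 1.0% × C = 165525.36 + 9548.29
0.99 × C = 175073.65
C = 175073.65 / 0.99 = 176842.07
Insurance premium = 1.0% × 176842.07 = 1768.42

CIF value: AUD 176842.07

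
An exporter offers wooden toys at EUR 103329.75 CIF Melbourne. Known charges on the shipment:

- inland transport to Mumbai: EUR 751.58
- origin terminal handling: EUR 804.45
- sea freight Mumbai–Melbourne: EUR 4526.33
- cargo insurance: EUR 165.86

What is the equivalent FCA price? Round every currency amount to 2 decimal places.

Not relevant to the conversion: inland to port — on the seller under both CIF and FCA; already in the CIF price and stays in the FCA price.
From CIF to FCA, the seller no longer bears: origin terminal, freight, insurance.
FCA price = 103329.75 − 804.45 − 4526.33 − 165.86 = 97833.11

FCA price: EUR 97833.11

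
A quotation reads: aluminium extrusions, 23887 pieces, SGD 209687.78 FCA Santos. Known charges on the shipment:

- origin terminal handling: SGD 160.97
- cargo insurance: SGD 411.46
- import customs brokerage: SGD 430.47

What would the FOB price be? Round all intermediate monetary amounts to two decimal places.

FOB price: SGD 209848.75

Not relevant to the conversion: brokerage, insurance — on the buyer under both terms; not part of either seller's price.
From FCA to FOB, the seller additionally bears: origin terminal.
FOB price = 209687.78 + 160.97 = 209848.75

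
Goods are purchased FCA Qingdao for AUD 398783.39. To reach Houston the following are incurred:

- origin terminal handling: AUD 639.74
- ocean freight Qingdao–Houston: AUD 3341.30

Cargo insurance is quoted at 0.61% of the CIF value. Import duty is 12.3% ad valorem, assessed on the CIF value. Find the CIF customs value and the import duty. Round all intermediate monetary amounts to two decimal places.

CIF value: AUD 405236.37; import duty: AUD 49844.07

Let C be the CIF value. C = FCA price + pre-shipment costs + freight + 0.61% × C
C − 0.61% × C = 398783.39 + 639.74 + 3341.30
0.9939 × C = 402764.43
C = 402764.43 / 0.9939 = 405236.37
Insurance premium = 0.61% × 405236.37 = 2471.94
Import duty = 405236.37 × 12.3% = 49844.07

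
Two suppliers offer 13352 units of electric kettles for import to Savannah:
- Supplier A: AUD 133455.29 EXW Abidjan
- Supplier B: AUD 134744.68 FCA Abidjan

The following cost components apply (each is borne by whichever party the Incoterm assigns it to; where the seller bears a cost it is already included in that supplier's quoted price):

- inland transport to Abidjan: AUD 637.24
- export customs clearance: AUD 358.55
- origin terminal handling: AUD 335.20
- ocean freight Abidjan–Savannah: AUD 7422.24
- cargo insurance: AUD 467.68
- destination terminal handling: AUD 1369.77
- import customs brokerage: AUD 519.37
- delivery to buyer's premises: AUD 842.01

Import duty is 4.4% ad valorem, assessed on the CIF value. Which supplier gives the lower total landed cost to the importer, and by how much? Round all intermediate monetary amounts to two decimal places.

Supplier A (EXW):
CIF value = EXW price + inland to port + export clearance + origin terminal + freight + insurance = 133455.29 + 637.24 + 358.55 + 335.20 + 7422.24 + 467.68 = 142676.20
Import duty = 142676.20 × 4.4% = 6277.75
Buyer bears (A): 637.24 + 358.55 + 335.20 + 7422.24 + 467.68 + 1369.77 + 519.37 + 842.01 = 11952.06
Landed cost (A) = invoice 133455.29 + 11952.06 + duty 6277.75 = 151685.10
Supplier B (FCA):
CIF value = FCA price + origin terminal + freight + insurance = 134744.68 + 335.20 + 7422.24 + 467.68 = 142969.80
Import duty = 142969.80 × 4.4% = 6290.67
Buyer bears (B): 335.20 + 7422.24 + 467.68 + 1369.77 + 519.37 + 842.01 = 10956.27
Landed cost (B) = invoice 134744.68 + 10956.27 + duty 6290.67 = 151991.62
Difference = |151685.10 − 151991.62| = 306.52

Supplier A is cheaper by AUD 306.52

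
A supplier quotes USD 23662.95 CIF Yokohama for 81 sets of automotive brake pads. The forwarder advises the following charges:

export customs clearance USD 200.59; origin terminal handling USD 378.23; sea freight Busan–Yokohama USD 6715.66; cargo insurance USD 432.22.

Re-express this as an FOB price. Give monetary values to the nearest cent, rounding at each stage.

Not relevant to the conversion: export clearance, origin terminal — on the seller under both CIF and FOB; already in the CIF price and stays in the FOB price.
From CIF to FOB, the seller no longer bears: freight, insurance.
FOB price = 23662.95 − 6715.66 − 432.22 = 16515.07

FOB price: USD 16515.07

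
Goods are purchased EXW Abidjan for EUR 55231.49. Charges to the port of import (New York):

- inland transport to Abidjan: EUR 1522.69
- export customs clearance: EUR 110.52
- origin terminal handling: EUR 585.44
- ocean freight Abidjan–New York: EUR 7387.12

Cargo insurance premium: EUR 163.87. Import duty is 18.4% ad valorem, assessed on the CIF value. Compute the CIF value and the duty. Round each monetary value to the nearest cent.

CIF value: EUR 65001.13; import duty: EUR 11960.21

CIF = EXW price + pre-shipment costs + freight + insurance
CIF = 55231.49 + 1522.69 + 110.52 + 585.44 + 7387.12 + 163.87 = 65001.13
Import duty = 65001.13 × 18.4% = 11960.21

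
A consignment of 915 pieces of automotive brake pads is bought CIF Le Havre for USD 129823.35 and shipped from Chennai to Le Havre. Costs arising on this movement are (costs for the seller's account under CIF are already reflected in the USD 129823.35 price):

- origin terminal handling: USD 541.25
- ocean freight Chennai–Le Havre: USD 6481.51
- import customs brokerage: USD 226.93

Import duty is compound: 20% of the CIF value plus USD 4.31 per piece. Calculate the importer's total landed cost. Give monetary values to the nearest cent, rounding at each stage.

Total landed cost: USD 159958.60

CIF: the seller pays costs through ocean freight and marine insurance to the destination port.
Already in the invoice (seller's account under CIF): origin terminal, freight — exclude.
The CIF price already equals the CIF value: 129823.35
Ad valorem component: 129823.35 × 20% = 25964.67
Specific component: 915 × 4.31 = 3943.65
Import duty = 25964.67 + 3943.65 = 29908.32
Buyer bears: brokerage 226.93 + duty 29908.32 = 30135.25
Landed cost = invoice 129823.35 + 30135.25 = 159958.60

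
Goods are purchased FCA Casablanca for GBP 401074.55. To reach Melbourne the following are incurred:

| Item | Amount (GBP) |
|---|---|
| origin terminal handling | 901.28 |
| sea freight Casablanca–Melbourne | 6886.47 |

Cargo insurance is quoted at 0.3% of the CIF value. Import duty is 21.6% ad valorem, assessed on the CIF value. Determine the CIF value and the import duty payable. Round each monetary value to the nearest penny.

Let C be the CIF value. C = FCA price + pre-shipment costs + freight + 0.3% × C
C − 0.3% × C = 401074.55 + 901.28 + 6886.47
0.997 × C = 408862.30
C = 408862.30 / 0.997 = 410092.58
Insurance premium = 0.3% × 410092.58 = 1230.28
Import duty = 410092.58 × 21.6% = 88580.00

CIF value: GBP 410092.58; import duty: GBP 88580.00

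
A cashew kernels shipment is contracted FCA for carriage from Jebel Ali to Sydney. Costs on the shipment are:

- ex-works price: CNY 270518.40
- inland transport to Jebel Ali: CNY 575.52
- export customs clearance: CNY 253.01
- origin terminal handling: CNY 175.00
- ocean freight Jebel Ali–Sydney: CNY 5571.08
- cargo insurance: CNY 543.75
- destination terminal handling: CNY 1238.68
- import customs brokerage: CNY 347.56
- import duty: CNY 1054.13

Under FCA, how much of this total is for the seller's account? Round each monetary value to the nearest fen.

FCA: the seller delivers export-cleared goods to the carrier; the buyer bears costs from that point.
Seller's account: goods 270518.40 + inland to port 575.52 + export clearance 253.01 = 271346.93
Buyer's account: origin terminal 175.00 + freight 5571.08 + insurance 543.75 + destination terminal 1238.68 + brokerage 347.56 + duty 1054.13 = 8930.20

Seller's account: CNY 271346.93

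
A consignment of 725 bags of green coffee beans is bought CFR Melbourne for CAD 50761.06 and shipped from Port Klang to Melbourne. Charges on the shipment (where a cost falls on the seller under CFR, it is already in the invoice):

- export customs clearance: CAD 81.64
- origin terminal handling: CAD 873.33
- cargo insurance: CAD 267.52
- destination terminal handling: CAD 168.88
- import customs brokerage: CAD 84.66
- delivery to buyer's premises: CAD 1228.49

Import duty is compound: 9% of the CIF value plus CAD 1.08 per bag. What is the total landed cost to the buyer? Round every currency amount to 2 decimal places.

Total landed cost: CAD 57886.18

CFR: the seller pays costs through ocean freight to the destination port, but not insurance.
Already in the invoice (seller's account under CFR): export clearance, origin terminal — exclude.
CIF value = CFR price + insurance = 50761.06 + 267.52 = 51028.58
Ad valorem component: 51028.58 × 9% = 4592.57
Specific component: 725 × 1.08 = 783.00
Import duty = 4592.57 + 783.00 = 5375.57
Buyer bears: insurance 267.52 + destination terminal 168.88 + brokerage 84.66 + delivery 1228.49 + duty 5375.57 = 7125.12
Landed cost = invoice 50761.06 + 7125.12 = 57886.18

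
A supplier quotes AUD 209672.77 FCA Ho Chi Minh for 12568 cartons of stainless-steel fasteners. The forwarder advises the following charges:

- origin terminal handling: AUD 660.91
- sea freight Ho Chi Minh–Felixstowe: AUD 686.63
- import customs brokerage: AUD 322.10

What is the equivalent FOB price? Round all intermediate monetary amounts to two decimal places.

Not relevant to the conversion: freight, brokerage — on the buyer under both terms; not part of either seller's price.
From FCA to FOB, the seller additionally bears: origin terminal.
FOB price = 209672.77 + 660.91 = 210333.68

FOB price: AUD 210333.68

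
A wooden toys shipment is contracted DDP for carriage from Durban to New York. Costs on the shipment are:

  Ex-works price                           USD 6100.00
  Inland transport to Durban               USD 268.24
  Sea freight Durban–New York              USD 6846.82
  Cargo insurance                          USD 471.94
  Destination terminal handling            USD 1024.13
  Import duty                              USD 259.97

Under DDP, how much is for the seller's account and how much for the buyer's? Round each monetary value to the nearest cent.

Seller: USD 14971.10; buyer: USD 0.00

DDP: the seller bears all costs including import duty.
Seller's account: goods 6100.00 + inland to port 268.24 + freight 6846.82 + insurance 471.94 + destination terminal 1024.13 + duty 259.97 = 14971.10
Buyer's account: 0.00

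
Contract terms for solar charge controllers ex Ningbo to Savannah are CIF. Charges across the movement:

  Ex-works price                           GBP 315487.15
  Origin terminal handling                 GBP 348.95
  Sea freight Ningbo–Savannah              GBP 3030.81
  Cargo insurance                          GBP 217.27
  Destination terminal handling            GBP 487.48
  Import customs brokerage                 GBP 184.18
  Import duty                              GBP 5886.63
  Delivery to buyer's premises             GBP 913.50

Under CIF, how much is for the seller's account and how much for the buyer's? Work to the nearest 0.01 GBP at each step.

Seller: GBP 319084.18; buyer: GBP 7471.79

CIF: the seller pays costs through ocean freight and marine insurance to the destination port.
Seller's account: goods 315487.15 + origin terminal 348.95 + freight 3030.81 + insurance 217.27 = 319084.18
Buyer's account: destination terminal 487.48 + brokerage 184.18 + duty 5886.63 + delivery 913.50 = 7471.79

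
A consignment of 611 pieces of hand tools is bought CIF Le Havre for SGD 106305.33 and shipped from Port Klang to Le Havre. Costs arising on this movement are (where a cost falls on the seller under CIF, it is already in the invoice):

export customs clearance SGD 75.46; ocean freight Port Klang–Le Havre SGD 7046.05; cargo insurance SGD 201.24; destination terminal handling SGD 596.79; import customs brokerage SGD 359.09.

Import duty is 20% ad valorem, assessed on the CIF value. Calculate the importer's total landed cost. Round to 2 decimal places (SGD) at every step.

CIF: the seller pays costs through ocean freight and marine insurance to the destination port.
Already in the invoice (seller's account under CIF): export clearance, freight, insurance — exclude.
The CIF price already equals the CIF value: 106305.33
Import duty = 106305.33 × 20% = 21261.07
Buyer bears: destination terminal 596.79 + brokerage 359.09 + duty 21261.07 = 22216.95
Landed cost = invoice 106305.33 + 22216.95 = 128522.28

Total landed cost: SGD 128522.28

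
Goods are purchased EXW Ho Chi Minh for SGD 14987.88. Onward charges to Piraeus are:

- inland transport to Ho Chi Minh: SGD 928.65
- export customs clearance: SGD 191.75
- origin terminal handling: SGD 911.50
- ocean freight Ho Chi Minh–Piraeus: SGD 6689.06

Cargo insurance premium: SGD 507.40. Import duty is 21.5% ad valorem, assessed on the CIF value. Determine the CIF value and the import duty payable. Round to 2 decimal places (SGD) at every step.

CIF value: SGD 24216.24; import duty: SGD 5206.49

CIF = EXW price + pre-shipment costs + freight + insurance
CIF = 14987.88 + 928.65 + 191.75 + 911.50 + 6689.06 + 507.40 = 24216.24
Import duty = 24216.24 × 21.5% = 5206.49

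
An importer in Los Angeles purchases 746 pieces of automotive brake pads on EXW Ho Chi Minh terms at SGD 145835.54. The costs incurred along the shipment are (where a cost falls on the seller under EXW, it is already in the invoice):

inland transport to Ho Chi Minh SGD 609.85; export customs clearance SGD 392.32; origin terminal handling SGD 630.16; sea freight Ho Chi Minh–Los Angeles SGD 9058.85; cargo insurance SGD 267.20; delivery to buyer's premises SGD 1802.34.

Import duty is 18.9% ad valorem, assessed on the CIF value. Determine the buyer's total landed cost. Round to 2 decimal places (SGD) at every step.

EXW: the seller makes goods available at their premises; the buyer bears all onward costs.
CIF value = EXW price + inland to port + export clearance + origin terminal + freight + insurance = 145835.54 + 609.85 + 392.32 + 630.16 + 9058.85 + 267.20 = 156793.92
Import duty = 156793.92 × 18.9% = 29634.05
Buyer bears: inland to port 609.85 + export clearance 392.32 + origin terminal 630.16 + freight 9058.85 + insurance 267.20 + delivery 1802.34 + duty 29634.05 = 42394.77
Landed cost = invoice 145835.54 + 42394.77 = 188230.31

Total landed cost: SGD 188230.31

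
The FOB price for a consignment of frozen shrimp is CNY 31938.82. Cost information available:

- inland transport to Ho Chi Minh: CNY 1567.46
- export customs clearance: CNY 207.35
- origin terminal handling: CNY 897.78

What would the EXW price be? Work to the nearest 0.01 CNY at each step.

From FOB to EXW, the seller no longer bears: inland to port, export clearance, origin terminal.
EXW price = 31938.82 − 1567.46 − 207.35 − 897.78 = 29266.23

EXW price: CNY 29266.23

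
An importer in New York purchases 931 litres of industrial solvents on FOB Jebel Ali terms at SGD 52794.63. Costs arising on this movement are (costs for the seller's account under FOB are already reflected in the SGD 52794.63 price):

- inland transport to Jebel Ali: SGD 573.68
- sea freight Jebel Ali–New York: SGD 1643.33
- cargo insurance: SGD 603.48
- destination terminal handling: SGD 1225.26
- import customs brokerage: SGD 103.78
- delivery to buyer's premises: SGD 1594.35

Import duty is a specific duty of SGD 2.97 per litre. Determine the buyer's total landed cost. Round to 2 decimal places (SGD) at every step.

Total landed cost: SGD 60729.90

FOB: the seller bears costs until goods are on board at the origin port; the buyer bears freight, insurance and all costs thereafter.
Already in the invoice (seller's account under FOB): inland to port — exclude.
CIF value = FOB price + freight + insurance = 52794.63 + 1643.33 + 603.48 = 55041.44
Import duty = 931 × 2.97 = 2765.07
Buyer bears: freight 1643.33 + insurance 603.48 + destination terminal 1225.26 + brokerage 103.78 + delivery 1594.35 + duty 2765.07 = 7935.27
Landed cost = invoice 52794.63 + 7935.27 = 60729.90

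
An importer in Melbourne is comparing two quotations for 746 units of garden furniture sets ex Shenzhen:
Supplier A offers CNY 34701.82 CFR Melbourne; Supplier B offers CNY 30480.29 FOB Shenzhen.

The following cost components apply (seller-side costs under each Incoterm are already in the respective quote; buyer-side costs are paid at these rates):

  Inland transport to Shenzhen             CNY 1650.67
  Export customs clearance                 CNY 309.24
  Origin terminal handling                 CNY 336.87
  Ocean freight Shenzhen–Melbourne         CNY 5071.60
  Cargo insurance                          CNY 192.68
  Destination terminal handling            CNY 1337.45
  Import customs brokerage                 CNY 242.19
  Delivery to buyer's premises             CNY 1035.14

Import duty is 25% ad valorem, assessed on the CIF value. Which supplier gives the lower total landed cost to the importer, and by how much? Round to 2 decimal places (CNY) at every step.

Supplier A (CFR):
CIF value = CFR price + insurance = 34701.82 + 192.68 = 34894.50
Import duty = 34894.50 × 25% = 8723.63
Buyer bears (A): 192.68 + 1337.45 + 242.19 + 1035.14 = 2807.46
Landed cost (A) = invoice 34701.82 + 2807.46 + duty 8723.63 = 46232.91
Supplier B (FOB):
CIF value = FOB price + freight + insurance = 30480.29 + 5071.60 + 192.68 = 35744.57
Import duty = 35744.57 × 25% = 8936.14
Buyer bears (B): 5071.60 + 192.68 + 1337.45 + 242.19 + 1035.14 = 7879.06
Landed cost (B) = invoice 30480.29 + 7879.06 + duty 8936.14 = 47295.49
Difference = |46232.91 − 47295.49| = 1062.58

Supplier A is cheaper by CNY 1062.58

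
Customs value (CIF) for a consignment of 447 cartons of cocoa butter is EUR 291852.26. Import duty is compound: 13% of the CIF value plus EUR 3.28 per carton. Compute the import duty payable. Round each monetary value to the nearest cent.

Import duty: EUR 39406.95

Ad valorem component: 291852.26 × 13% = 37940.79
Specific component: 447 × 3.28 = 1466.16
Import duty = 37940.79 + 1466.16 = 39406.95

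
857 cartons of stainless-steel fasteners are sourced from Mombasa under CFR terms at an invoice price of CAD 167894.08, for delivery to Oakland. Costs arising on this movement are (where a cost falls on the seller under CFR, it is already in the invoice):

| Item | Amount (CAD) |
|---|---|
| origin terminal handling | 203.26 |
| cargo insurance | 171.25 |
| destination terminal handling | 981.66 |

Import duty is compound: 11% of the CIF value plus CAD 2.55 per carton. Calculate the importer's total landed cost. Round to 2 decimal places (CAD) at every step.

Total landed cost: CAD 189719.53

CFR: the seller pays costs through ocean freight to the destination port, but not insurance.
Already in the invoice (seller's account under CFR): origin terminal — exclude.
CIF value = CFR price + insurance = 167894.08 + 171.25 = 168065.33
Ad valorem component: 168065.33 × 11% = 18487.19
Specific component: 857 × 2.55 = 2185.35
Import duty = 18487.19 + 2185.35 = 20672.54
Buyer bears: insurance 171.25 + destination terminal 981.66 + duty 20672.54 = 21825.45
Landed cost = invoice 167894.08 + 21825.45 = 189719.53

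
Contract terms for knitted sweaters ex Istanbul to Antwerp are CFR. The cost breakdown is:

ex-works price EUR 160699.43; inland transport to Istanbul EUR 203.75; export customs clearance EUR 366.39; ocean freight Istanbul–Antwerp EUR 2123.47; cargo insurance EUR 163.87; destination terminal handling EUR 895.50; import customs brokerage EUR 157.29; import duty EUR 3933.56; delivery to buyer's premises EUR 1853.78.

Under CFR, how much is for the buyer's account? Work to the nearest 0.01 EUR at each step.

CFR: the seller pays costs through ocean freight to the destination port, but not insurance.
Seller's account: goods 160699.43 + inland to port 203.75 + export clearance 366.39 + freight 2123.47 = 163393.04
Buyer's account: insurance 163.87 + destination terminal 895.50 + brokerage 157.29 + duty 3933.56 + delivery 1853.78 = 7004.00

Buyer's account: EUR 7004.00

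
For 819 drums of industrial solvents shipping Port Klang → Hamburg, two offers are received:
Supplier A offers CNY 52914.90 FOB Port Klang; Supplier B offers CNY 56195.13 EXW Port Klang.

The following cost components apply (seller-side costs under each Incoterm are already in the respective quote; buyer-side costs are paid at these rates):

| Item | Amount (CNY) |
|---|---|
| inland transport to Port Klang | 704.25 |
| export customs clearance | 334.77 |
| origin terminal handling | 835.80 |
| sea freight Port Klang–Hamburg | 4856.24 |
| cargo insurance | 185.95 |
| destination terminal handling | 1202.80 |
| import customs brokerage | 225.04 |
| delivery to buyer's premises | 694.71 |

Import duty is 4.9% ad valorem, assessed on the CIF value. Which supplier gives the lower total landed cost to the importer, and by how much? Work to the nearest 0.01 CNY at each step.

Supplier A (FOB):
CIF value = FOB price + freight + insurance = 52914.90 + 4856.24 + 185.95 = 57957.09
Import duty = 57957.09 × 4.9% = 2839.90
Buyer bears (A): 4856.24 + 185.95 + 1202.80 + 225.04 + 694.71 = 7164.74
Landed cost (A) = invoice 52914.90 + 7164.74 + duty 2839.90 = 62919.54
Supplier B (EXW):
CIF value = EXW price + inland to port + export clearance + origin terminal + freight + insurance = 56195.13 + 704.25 + 334.77 + 835.80 + 4856.24 + 185.95 = 63112.14
Import duty = 63112.14 × 4.9% = 3092.49
Buyer bears (B): 704.25 + 334.77 + 835.80 + 4856.24 + 185.95 + 1202.80 + 225.04 + 694.71 = 9039.56
Landed cost (B) = invoice 56195.13 + 9039.56 + duty 3092.49 = 68327.18
Difference = |62919.54 − 68327.18| = 5407.64

Supplier A is cheaper by CNY 5407.64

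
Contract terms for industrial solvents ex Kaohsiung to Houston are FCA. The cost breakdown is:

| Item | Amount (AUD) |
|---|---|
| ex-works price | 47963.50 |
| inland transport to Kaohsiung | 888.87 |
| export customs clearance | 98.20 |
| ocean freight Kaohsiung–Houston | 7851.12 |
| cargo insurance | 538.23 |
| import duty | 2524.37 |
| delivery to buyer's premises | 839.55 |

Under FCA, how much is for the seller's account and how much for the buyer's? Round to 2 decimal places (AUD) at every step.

FCA: the seller delivers export-cleared goods to the carrier; the buyer bears costs from that point.
Seller's account: goods 47963.50 + inland to port 888.87 + export clearance 98.20 = 48950.57
Buyer's account: freight 7851.12 + insurance 538.23 + duty 2524.37 + delivery 839.55 = 11753.27

Seller: AUD 48950.57; buyer: AUD 11753.27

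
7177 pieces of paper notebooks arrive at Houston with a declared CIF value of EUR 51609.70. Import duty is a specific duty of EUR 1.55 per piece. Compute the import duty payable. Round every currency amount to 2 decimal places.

Import duty: EUR 11124.35

Import duty = 7177 × 1.55 = 11124.35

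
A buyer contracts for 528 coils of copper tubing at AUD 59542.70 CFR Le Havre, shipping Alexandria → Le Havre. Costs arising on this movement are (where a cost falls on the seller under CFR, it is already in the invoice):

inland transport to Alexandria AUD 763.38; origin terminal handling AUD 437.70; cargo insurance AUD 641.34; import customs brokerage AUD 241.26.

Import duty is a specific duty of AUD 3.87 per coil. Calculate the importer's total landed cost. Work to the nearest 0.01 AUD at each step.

Total landed cost: AUD 62468.66

CFR: the seller pays costs through ocean freight to the destination port, but not insurance.
Already in the invoice (seller's account under CFR): inland to port, origin terminal — exclude.
CIF value = CFR price + insurance = 59542.70 + 641.34 = 60184.04
Import duty = 528 × 3.87 = 2043.36
Buyer bears: insurance 641.34 + brokerage 241.26 + duty 2043.36 = 2925.96
Landed cost = invoice 59542.70 + 2925.96 = 62468.66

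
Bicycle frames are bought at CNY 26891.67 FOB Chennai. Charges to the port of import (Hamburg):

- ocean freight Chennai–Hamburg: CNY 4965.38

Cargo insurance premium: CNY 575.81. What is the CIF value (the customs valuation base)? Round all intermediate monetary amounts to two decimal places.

CIF = FOB price + freight + insurance
CIF = 26891.67 + 4965.38 + 575.81 = 32432.86

CIF value: CNY 32432.86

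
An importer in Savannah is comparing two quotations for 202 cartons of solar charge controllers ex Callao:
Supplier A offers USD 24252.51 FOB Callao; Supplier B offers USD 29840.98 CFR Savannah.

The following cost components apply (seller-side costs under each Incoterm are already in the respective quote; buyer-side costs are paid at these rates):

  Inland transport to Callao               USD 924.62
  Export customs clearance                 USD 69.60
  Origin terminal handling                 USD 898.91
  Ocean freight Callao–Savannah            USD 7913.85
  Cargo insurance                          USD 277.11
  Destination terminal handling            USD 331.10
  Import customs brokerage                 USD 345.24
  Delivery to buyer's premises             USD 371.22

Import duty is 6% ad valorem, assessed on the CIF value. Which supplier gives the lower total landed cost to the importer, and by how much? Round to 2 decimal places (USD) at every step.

Supplier A (FOB):
CIF value = FOB price + freight + insurance = 24252.51 + 7913.85 + 277.11 = 32443.47
Import duty = 32443.47 × 6% = 1946.61
Buyer bears (A): 7913.85 + 277.11 + 331.10 + 345.24 + 371.22 = 9238.52
Landed cost (A) = invoice 24252.51 + 9238.52 + duty 1946.61 = 35437.64
Supplier B (CFR):
CIF value = CFR price + insurance = 29840.98 + 277.11 = 30118.09
Import duty = 30118.09 × 6% = 1807.09
Buyer bears (B): 277.11 + 331.10 + 345.24 + 371.22 = 1324.67
Landed cost (B) = invoice 29840.98 + 1324.67 + duty 1807.09 = 32972.74
Difference = |35437.64 − 32972.74| = 2464.90

Supplier B is cheaper by USD 2464.90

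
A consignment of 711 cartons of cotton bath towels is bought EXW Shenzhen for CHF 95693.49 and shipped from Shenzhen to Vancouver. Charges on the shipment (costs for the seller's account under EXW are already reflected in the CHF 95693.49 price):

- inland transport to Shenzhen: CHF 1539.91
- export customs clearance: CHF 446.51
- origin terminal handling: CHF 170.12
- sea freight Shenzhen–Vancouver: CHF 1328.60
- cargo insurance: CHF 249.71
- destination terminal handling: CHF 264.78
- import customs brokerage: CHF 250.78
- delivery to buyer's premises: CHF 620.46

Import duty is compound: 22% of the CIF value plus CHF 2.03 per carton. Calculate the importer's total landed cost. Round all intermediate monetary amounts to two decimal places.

EXW: the seller makes goods available at their premises; the buyer bears all onward costs.
CIF value = EXW price + inland to port + export clearance + origin terminal + freight + insurance = 95693.49 + 1539.91 + 446.51 + 170.12 + 1328.60 + 249.71 = 99428.34
Ad valorem component: 99428.34 × 22% = 21874.23
Specific component: 711 × 2.03 = 1443.33
Import duty = 21874.23 + 1443.33 = 23317.56
Buyer bears: inland to port 1539.91 + export clearance 446.51 + origin terminal 170.12 + freight 1328.60 + insurance 249.71 + destination terminal 264.78 + brokerage 250.78 + delivery 620.46 + duty 23317.56 = 28188.43
Landed cost = invoice 95693.49 + 28188.43 = 123881.92

Total landed cost: CHF 123881.92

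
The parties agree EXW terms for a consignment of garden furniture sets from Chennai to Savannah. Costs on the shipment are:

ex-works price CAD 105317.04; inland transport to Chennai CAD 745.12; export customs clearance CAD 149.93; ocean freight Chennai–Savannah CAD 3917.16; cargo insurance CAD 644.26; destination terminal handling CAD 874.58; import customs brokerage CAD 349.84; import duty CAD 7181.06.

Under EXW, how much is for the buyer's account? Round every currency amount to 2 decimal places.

EXW: the seller makes goods available at their premises; the buyer bears all onward costs.
Seller's account: goods 105317.04 = 105317.04
Buyer's account: inland to port 745.12 + export clearance 149.93 + freight 3917.16 + insurance 644.26 + destination terminal 874.58 + brokerage 349.84 + duty 7181.06 = 13861.95

Buyer's account: CAD 13861.95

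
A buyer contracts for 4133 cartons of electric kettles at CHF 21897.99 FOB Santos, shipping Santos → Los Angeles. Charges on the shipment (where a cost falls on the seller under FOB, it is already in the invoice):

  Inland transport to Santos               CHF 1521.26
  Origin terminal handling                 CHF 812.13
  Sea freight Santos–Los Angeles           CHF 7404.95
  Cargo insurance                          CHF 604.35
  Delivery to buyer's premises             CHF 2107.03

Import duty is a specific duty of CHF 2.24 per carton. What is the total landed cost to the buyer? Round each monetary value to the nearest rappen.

Total landed cost: CHF 41272.24

FOB: the seller bears costs until goods are on board at the origin port; the buyer bears freight, insurance and all costs thereafter.
Already in the invoice (seller's account under FOB): inland to port, origin terminal — exclude.
CIF value = FOB price + freight + insurance = 21897.99 + 7404.95 + 604.35 = 29907.29
Import duty = 4133 × 2.24 = 9257.92
Buyer bears: freight 7404.95 + insurance 604.35 + delivery 2107.03 + duty 9257.92 = 19374.25
Landed cost = invoice 21897.99 + 19374.25 = 41272.24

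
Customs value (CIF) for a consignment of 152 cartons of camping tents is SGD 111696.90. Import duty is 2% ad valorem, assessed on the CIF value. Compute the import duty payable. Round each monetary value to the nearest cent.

Import duty: SGD 2233.94

Import duty = 111696.90 × 2% = 2233.94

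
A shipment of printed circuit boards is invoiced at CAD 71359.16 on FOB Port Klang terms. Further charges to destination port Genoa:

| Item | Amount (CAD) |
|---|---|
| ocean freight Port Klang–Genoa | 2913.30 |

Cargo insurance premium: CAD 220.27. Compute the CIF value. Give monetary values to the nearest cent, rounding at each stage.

CIF value: CAD 74492.73

CIF = FOB price + freight + insurance
CIF = 71359.16 + 2913.30 + 220.27 = 74492.73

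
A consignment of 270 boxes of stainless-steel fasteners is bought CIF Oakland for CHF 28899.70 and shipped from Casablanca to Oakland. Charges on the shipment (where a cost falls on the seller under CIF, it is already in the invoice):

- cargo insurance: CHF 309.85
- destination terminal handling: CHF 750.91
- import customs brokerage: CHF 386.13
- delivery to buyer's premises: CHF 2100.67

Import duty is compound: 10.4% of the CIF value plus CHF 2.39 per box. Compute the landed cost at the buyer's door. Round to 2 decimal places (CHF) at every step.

Total landed cost: CHF 35788.28

CIF: the seller pays costs through ocean freight and marine insurance to the destination port.
Already in the invoice (seller's account under CIF): insurance — exclude.
The CIF price already equals the CIF value: 28899.70
Ad valorem component: 28899.70 × 10.4% = 3005.57
Specific component: 270 × 2.39 = 645.30
Import duty = 3005.57 + 645.30 = 3650.87
Buyer bears: destination terminal 750.91 + brokerage 386.13 + delivery 2100.67 + duty 3650.87 = 6888.58
Landed cost = invoice 28899.70 + 6888.58 = 35788.28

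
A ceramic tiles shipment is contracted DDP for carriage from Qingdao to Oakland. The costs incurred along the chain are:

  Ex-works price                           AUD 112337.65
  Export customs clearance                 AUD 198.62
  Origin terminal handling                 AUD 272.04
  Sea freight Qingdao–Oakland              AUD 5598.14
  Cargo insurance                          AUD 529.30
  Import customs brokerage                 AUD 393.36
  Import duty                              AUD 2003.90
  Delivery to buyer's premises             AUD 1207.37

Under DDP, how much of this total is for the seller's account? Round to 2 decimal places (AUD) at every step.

DDP: the seller bears all costs including import duty.
Seller's account: goods 112337.65 + export clearance 198.62 + origin terminal 272.04 + freight 5598.14 + insurance 529.30 + brokerage 393.36 + duty 2003.90 + delivery 1207.37 = 122540.38
Buyer's account: 0.00

Seller's account: AUD 122540.38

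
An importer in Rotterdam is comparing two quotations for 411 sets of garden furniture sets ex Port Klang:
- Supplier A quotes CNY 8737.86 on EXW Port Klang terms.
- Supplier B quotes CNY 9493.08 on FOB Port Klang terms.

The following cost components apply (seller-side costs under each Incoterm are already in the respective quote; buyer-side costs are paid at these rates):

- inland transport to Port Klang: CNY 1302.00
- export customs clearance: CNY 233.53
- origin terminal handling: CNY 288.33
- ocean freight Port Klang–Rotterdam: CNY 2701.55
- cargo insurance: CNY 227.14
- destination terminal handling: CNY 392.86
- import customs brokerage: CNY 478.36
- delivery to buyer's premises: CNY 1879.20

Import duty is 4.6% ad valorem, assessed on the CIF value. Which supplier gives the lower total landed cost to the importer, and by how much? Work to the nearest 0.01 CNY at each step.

Supplier B is cheaper by CNY 1117.80

Supplier A (EXW):
CIF value = EXW price + inland to port + export clearance + origin terminal + freight + insurance = 8737.86 + 1302.00 + 233.53 + 288.33 + 2701.55 + 227.14 = 13490.41
Import duty = 13490.41 × 4.6% = 620.56
Buyer bears (A): 1302.00 + 233.53 + 288.33 + 2701.55 + 227.14 + 392.86 + 478.36 + 1879.20 = 7502.97
Landed cost (A) = invoice 8737.86 + 7502.97 + duty 620.56 = 16861.39
Supplier B (FOB):
CIF value = FOB price + freight + insurance = 9493.08 + 2701.55 + 227.14 = 12421.77
Import duty = 12421.77 × 4.6% = 571.40
Buyer bears (B): 2701.55 + 227.14 + 392.86 + 478.36 + 1879.20 = 5679.11
Landed cost (B) = invoice 9493.08 + 5679.11 + duty 571.40 = 15743.59
Difference = |16861.39 − 15743.59| = 1117.80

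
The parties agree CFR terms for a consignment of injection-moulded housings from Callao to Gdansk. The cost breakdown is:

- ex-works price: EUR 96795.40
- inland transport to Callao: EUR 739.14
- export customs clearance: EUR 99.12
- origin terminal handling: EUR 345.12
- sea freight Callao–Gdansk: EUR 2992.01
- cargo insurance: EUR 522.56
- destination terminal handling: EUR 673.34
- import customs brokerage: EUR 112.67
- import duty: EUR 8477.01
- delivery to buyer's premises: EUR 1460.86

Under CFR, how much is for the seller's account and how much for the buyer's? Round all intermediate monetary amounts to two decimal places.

Seller: EUR 100970.79; buyer: EUR 11246.44

CFR: the seller pays costs through ocean freight to the destination port, but not insurance.
Seller's account: goods 96795.40 + inland to port 739.14 + export clearance 99.12 + origin terminal 345.12 + freight 2992.01 = 100970.79
Buyer's account: insurance 522.56 + destination terminal 673.34 + brokerage 112.67 + duty 8477.01 + delivery 1460.86 = 11246.44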